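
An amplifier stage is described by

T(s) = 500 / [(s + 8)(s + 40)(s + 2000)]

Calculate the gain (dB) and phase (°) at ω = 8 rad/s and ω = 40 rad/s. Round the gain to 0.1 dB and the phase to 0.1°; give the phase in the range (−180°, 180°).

ω = 8: -65.3 dB, -56.5°; ω = 40: -79.3 dB, -124.8°

At s = jω = j8:
pole (s+8): 8 + j8 → |·| = √(8²+8²) = √128 ≈ 11.314, ∠ = arctan(8/8) ≈ 45.00°
pole (s+40): 40 + j8 → |·| = √(40²+8²) = √1664 ≈ 40.792, ∠ = arctan(8/40) ≈ 11.31°
pole (s+2000): 2000 + j8 → |·| = √(2000²+8²) = √4000064 ≈ 2000, ∠ = arctan(8/2000) ≈ 0.23°
|T| = 500 / 9.2304e+05 ≈ 0.00054169
Gain = 20 log₁₀(0.00054169) ≈ -65.32 dB
∠T = 0.00° − 56.54° = -56.54°

At s = jω = j40:
pole (s+8): 8 + j40 → |·| = √(8²+40²) = √1664 ≈ 40.792, ∠ = arctan(40/8) ≈ 78.69°
pole (s+40): 40 + j40 → |·| = √(40²+40²) = √3200 ≈ 56.569, ∠ = arctan(40/40) ≈ 45.00°
pole (s+2000): 2000 + j40 → |·| = √(2000²+40²) = √4001600 ≈ 2000.4, ∠ = arctan(40/2000) ≈ 1.15°
|T| = 500 / 4.616e+06 ≈ 0.00010832
Gain = 20 log₁₀(0.00010832) ≈ -79.31 dB
∠T = 0.00° − 124.84° = -124.84°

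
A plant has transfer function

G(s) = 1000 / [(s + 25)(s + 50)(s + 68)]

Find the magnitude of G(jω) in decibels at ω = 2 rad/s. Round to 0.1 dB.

-38.6 dB

At s = jω = j2:
pole (s+25): 25 + j2 → |·| = √(25²+2²) = √629 ≈ 25.08, ∠ = arctan(2/25) ≈ 4.57°
pole (s+50): 50 + j2 → |·| = √(50²+2²) = √2504 ≈ 50.04, ∠ = arctan(2/50) ≈ 2.29°
pole (s+68): 68 + j2 → |·| = √(68²+2²) = √4628 ≈ 68.029, ∠ = arctan(2/68) ≈ 1.68°
|G| = 1000 / 85377 ≈ 0.011713
Gain = 20 log₁₀(0.011713) ≈ -38.63 dB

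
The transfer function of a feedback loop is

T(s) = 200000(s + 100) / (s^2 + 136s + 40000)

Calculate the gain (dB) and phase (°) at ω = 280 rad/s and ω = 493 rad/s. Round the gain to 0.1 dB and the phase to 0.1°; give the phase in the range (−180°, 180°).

At s = jω = j280:
zero (s+100): 100 + j280 → |·| = √(100²+280²) = √88400 ≈ 297.32, ∠ = arctan(280/100) ≈ 70.35°
quadratic: (j280)² + 136·j280 + 40000 = -38400 + j38080 → |·| ≈ 54080, ∠ ≈ 135.24°
|T| = 200000 · 297.32 / 54080 ≈ 1099.6
Gain = 20 log₁₀(1099.6) ≈ 60.82 dB
∠T = 70.35° − 135.24° = -64.89°

At s = jω = j493:
zero (s+100): 100 + j493 → |·| = √(100²+493²) = √253049 ≈ 503.04, ∠ = arctan(493/100) ≈ 78.53°
quadratic: (j493)² + 136·j493 + 40000 = -203049 + j67048 → |·| ≈ 2.1383e+05, ∠ ≈ 161.73°
|T| = 200000 · 503.04 / 2.1383e+05 ≈ 470.5
Gain = 20 log₁₀(470.5) ≈ 53.45 dB
∠T = 78.53° − 161.73° = -83.20°

ω = 280: 60.8 dB, -64.9°; ω = 493: 53.5 dB, -83.2°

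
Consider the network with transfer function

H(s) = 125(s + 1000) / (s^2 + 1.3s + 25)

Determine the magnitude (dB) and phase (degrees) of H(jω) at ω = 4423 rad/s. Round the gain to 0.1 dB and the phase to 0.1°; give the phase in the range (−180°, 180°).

At s = jω = j4423:
zero (s+1000): 1000 + j4423 → |·| = √(1000²+4423²) = √20562929 ≈ 4534.6, ∠ = arctan(4423/1000) ≈ 77.26°
quadratic: (j4423)² + 1.3·j4423 + 25 = -19562904 + j5749.9 → |·| ≈ 1.9563e+07, ∠ ≈ 179.98°
|H| = 125 · 4534.6 / 1.9563e+07 ≈ 0.028974
Gain = 20 log₁₀(0.028974) ≈ -30.76 dB
∠H = 77.26° − 179.98° = -102.72°

-30.8 dB, -102.7°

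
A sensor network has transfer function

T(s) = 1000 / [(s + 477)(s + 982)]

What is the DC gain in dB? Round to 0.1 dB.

-53.4 dB

T(0) = 1000 / (477·982) ≈ 0.0021349
20 log₁₀(0.0021349) ≈ -53.41 dB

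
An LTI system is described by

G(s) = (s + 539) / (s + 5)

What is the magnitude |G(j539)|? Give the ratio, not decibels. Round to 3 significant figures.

Substitute s = j539:
Numerator: (j539) + 539 = 539 + j539
Denominator: (j539) + 5 = 5 + j539
|N| = √(539² + 539²) ≈ 762.26, ∠N ≈ 45.00°
|D| = √(5² + 539²) ≈ 539.02, ∠D ≈ 89.47°
|G| = 762.26 / 539.02 ≈ 1.4142

1.41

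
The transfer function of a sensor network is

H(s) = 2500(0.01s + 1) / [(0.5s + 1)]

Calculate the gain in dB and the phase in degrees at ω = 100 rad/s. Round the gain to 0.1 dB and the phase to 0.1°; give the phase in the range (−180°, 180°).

At ω = 100 rad/s:
zero (1 + j100·0.01) = 1 + j1 → |·| ≈ 1.4142, ∠ ≈ 45.00°
pole (1 + j100·0.5) = 1 + j50 → |·| ≈ 50.01, ∠ ≈ 88.85°
|H| = 2500 · 1.4142 / (50.01) ≈ 70.696
Gain = 20 log₁₀(70.696) ≈ 36.99 dB
∠H = (45.00°) − (88.85°) = -43.85°

37.0 dB, -43.9°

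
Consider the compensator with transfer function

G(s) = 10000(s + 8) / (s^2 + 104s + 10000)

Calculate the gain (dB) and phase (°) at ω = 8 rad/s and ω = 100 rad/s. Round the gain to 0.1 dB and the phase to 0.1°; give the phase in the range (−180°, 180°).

At s = jω = j8:
zero (s+8): 8 + j8 → |·| = √(8²+8²) = √128 ≈ 11.314, ∠ = arctan(8/8) ≈ 45.00°
quadratic: (j8)² + 104·j8 + 10000 = 9936 + j832 → |·| ≈ 9970.8, ∠ ≈ 4.79°
|G| = 10000 · 11.314 / 9970.8 ≈ 11.347
Gain = 20 log₁₀(11.347) ≈ 21.10 dB
∠G = 45.00° − 4.79° = 40.21°

At s = jω = j100:
zero (s+8): 8 + j100 → |·| = √(8²+100²) = √10064 ≈ 100.32, ∠ = arctan(100/8) ≈ 85.43°
quadratic: (j100)² + 104·j100 + 10000 = 0 + j10400 → |·| ≈ 10400, ∠ ≈ 90.00°
|G| = 10000 · 100.32 / 10400 ≈ 96.462
Gain = 20 log₁₀(96.462) ≈ 39.69 dB
∠G = 85.43° − 90.00° = -4.57°

ω = 8: 21.1 dB, 40.2°; ω = 100: 39.7 dB, -4.6°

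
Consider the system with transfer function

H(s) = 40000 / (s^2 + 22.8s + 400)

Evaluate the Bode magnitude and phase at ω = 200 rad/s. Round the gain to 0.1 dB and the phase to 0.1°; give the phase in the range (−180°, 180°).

0.0 dB, -173.4°

At s = jω = j200:
quadratic: (j200)² + 22.8·j200 + 400 = -39600 + j4560 → |·| ≈ 39862, ∠ ≈ 173.43°
|H| = 40000 / 39862 ≈ 1.0035
Gain = 20 log₁₀(1.0035) ≈ 0.03 dB
∠H = 0.00° − 173.43° = -173.43°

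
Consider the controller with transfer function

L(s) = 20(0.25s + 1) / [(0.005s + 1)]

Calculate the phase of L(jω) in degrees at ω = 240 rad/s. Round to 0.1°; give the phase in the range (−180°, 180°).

38.9°

At ω = 240 rad/s:
zero (1 + j240·0.25) = 1 + j60 → |·| ≈ 60.008, ∠ ≈ 89.05°
pole (1 + j240·0.005) = 1 + j1.2 → |·| ≈ 1.562, ∠ ≈ 50.19°
∠L = (89.05°) − (50.19°) = 38.86°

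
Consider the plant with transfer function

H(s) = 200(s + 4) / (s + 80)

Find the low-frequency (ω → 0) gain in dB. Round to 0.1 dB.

H(0) = 200·4 / (80) = 10
20 log₁₀(10) ≈ 20.00 dB

20.0 dB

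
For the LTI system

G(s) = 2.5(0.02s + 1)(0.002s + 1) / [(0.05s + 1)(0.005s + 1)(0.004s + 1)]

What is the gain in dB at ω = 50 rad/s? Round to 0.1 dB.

At ω = 50 rad/s:
zero (1 + j50·0.02) = 1 + j1 → |·| ≈ 1.4142, ∠ ≈ 45.00°
zero (1 + j50·0.002) = 1 + j0.1 → |·| ≈ 1.005, ∠ ≈ 5.71°
pole (1 + j50·0.05) = 1 + j2.5 → |·| ≈ 2.6926, ∠ ≈ 68.20°
pole (1 + j50·0.005) = 1 + j0.25 → |·| ≈ 1.0308, ∠ ≈ 14.04°
pole (1 + j50·0.004) = 1 + j0.2 → |·| ≈ 1.0198, ∠ ≈ 11.31°
|G| = 2.5 · 1.4142 · 1.005 / (2.6926 · 1.0308 · 1.0198) ≈ 1.2553
Gain = 20 log₁₀(1.2553) ≈ 1.97 dB

2.0 dB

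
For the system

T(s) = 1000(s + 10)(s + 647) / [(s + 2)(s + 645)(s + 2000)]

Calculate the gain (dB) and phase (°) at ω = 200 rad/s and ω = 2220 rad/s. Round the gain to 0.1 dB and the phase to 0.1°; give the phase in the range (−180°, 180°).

ω = 200: -6.0 dB, -8.1°; ω = 2220: -9.5 dB, -48.2°

At s = jω = j200:
zero (s+10): 10 + j200 → |·| = √(10²+200²) = √40100 ≈ 200.25, ∠ = arctan(200/10) ≈ 87.14°
zero (s+647): 647 + j200 → |·| = √(647²+200²) = √458609 ≈ 677.21, ∠ = arctan(200/647) ≈ 17.18°
pole (s+2): 2 + j200 → |·| = √(2²+200²) = √40004 ≈ 200.01, ∠ = arctan(200/2) ≈ 89.43°
pole (s+645): 645 + j200 → |·| = √(645²+200²) = √456025 ≈ 675.3, ∠ = arctan(200/645) ≈ 17.23°
pole (s+2000): 2000 + j200 → |·| = √(2000²+200²) = √4040000 ≈ 2010, ∠ = arctan(200/2000) ≈ 5.71°
|T| = 1000 · 1.3561e+05 / 2.7148e+08 ≈ 0.49952
Gain = 20 log₁₀(0.49952) ≈ -6.03 dB
∠T = 104.32° − 112.37° = -8.05°

At s = jω = j2220:
zero (s+10): 10 + j2220 → |·| = √(10²+2220²) = √4928500 ≈ 2220, ∠ = arctan(2220/10) ≈ 89.74°
zero (s+647): 647 + j2220 → |·| = √(647²+2220²) = √5347009 ≈ 2312.4, ∠ = arctan(2220/647) ≈ 73.75°
pole (s+2): 2 + j2220 → |·| = √(2²+2220²) = √4928404 ≈ 2220, ∠ = arctan(2220/2) ≈ 89.95°
pole (s+645): 645 + j2220 → |·| = √(645²+2220²) = √5344425 ≈ 2311.8, ∠ = arctan(2220/645) ≈ 73.80°
pole (s+2000): 2000 + j2220 → |·| = √(2000²+2220²) = √8928400 ≈ 2988, ∠ = arctan(2220/2000) ≈ 47.98°
|T| = 1000 · 5.1335e+06 / 1.5335e+10 ≈ 0.33476
Gain = 20 log₁₀(0.33476) ≈ -9.51 dB
∠T = 163.49° − 211.73° = -48.24°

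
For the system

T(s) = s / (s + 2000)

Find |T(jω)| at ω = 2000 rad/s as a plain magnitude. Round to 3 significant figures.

0.707

At s = jω = j2000:
zero at origin: s = j2000 → |·| = 2000, ∠ = 90.00°
pole (s+2000): 2000 + j2000 → |·| = √(2000²+2000²) = √8000000 ≈ 2828.4, ∠ = arctan(2000/2000) ≈ 45.00°
|T| = 1 · 2000 / 2828.4 ≈ 0.70711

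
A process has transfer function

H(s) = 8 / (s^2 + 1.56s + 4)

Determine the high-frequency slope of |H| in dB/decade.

Each pole contributes −20 dB/decade at high frequency; each zero contributes +20 dB/decade.
Net: 0 zero(s) − 2 pole(s) → -40 dB/decade.

-40 dB/decade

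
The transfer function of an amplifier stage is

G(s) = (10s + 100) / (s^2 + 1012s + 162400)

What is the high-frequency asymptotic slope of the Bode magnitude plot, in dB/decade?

Each pole contributes −20 dB/decade at high frequency; each zero contributes +20 dB/decade.
Net: 1 zero(s) − 2 pole(s) → -20 dB/decade.

-20 dB/decade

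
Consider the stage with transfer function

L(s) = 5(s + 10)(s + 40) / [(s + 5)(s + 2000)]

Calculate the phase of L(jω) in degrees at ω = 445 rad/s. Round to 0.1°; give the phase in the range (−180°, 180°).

71.7°

At s = jω = j445:
zero (s+10): 10 + j445 → |·| = √(10²+445²) = √198125 ≈ 445.11, ∠ = arctan(445/10) ≈ 88.71°
zero (s+40): 40 + j445 → |·| = √(40²+445²) = √199625 ≈ 446.79, ∠ = arctan(445/40) ≈ 84.86°
pole (s+5): 5 + j445 → |·| = √(5²+445²) = √198050 ≈ 445.03, ∠ = arctan(445/5) ≈ 89.36°
pole (s+2000): 2000 + j445 → |·| = √(2000²+445²) = √4198025 ≈ 2048.9, ∠ = arctan(445/2000) ≈ 12.54°
∠L = 173.57° − 101.90° = 71.67°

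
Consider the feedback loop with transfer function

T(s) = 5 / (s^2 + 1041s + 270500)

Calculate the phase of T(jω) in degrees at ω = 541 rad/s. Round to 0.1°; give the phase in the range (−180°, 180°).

-92.3°

Substitute s = j541:
Numerator: 5 = 5 + j0
Denominator: (j541)^2 + 1041(j541) + 270500 = -22181 + j563181
|N| = √(5² + 0²) ≈ 5, ∠N ≈ 0.00°
|D| = √(22181² + 563181²) ≈ 5.6362e+05, ∠D ≈ 92.26°
∠T = 0.00° − 92.26° = -92.26°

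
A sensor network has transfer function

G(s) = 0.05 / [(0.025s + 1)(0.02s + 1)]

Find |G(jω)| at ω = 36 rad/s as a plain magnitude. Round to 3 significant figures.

0.0302

At ω = 36 rad/s:
pole (1 + j36·0.025) = 1 + j0.9 → |·| ≈ 1.3454, ∠ ≈ 41.99°
pole (1 + j36·0.02) = 1 + j0.72 → |·| ≈ 1.2322, ∠ ≈ 35.75°
|G| = 0.05 · 1 / (1.3454 · 1.2322) ≈ 0.03016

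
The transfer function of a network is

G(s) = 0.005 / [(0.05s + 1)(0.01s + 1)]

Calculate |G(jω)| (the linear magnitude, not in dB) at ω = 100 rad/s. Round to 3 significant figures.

At ω = 100 rad/s:
pole (1 + j100·0.05) = 1 + j5 → |·| ≈ 5.099, ∠ ≈ 78.69°
pole (1 + j100·0.01) = 1 + j1 → |·| ≈ 1.4142, ∠ ≈ 45.00°
|G| = 0.005 · 1 / (5.099 · 1.4142) ≈ 0.00069338

0.000693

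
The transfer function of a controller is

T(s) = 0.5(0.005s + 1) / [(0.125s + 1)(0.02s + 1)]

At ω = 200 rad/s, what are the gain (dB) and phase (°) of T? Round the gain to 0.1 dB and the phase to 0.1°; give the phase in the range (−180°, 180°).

-43.3 dB, -118.7°

At ω = 200 rad/s:
zero (1 + j200·0.005) = 1 + j1 → |·| ≈ 1.4142, ∠ ≈ 45.00°
pole (1 + j200·0.125) = 1 + j25 → |·| ≈ 25.02, ∠ ≈ 87.71°
pole (1 + j200·0.02) = 1 + j4 → |·| ≈ 4.1231, ∠ ≈ 75.96°
|T| = 0.5 · 1.4142 / (25.02 · 4.1231) ≈ 0.0068544
Gain = 20 log₁₀(0.0068544) ≈ -43.28 dB
∠T = (45.00°) − (87.71° + 75.96°) = -118.67°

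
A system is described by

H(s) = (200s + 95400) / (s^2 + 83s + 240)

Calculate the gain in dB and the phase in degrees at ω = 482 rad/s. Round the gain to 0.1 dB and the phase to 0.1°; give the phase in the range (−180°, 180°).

-4.8 dB, -124.9°

Substitute s = j482:
Numerator: 200(j482) + 95400 = 95400 + j96400
Denominator: (j482)^2 + 83(j482) + 240 = -232084 + j40006
|N| = √(95400² + 96400²) ≈ 1.3562e+05, ∠N ≈ 45.30°
|D| = √(232084² + 40006²) ≈ 2.3551e+05, ∠D ≈ 170.22°
|H| = 1.3562e+05 / 2.3551e+05 ≈ 0.57586
Gain = 20 log₁₀(0.57586) ≈ -4.79 dB
∠H = 45.30° − 170.22° = -124.92°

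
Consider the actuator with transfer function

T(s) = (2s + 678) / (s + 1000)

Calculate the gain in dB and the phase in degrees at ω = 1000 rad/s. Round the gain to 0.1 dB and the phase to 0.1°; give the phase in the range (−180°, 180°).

Substitute s = j1000:
Numerator: 2(j1000) + 678 = 678 + j2000
Denominator: (j1000) + 1000 = 1000 + j1000
|N| = √(678² + 2000²) ≈ 2111.8, ∠N ≈ 71.27°
|D| = √(1000² + 1000²) ≈ 1414.2, ∠D ≈ 45.00°
|T| = 2111.8 / 1414.2 ≈ 1.4933
Gain = 20 log₁₀(1.4933) ≈ 3.48 dB
∠T = 71.27° − 45.00° = 26.27°

3.5 dB, 26.3°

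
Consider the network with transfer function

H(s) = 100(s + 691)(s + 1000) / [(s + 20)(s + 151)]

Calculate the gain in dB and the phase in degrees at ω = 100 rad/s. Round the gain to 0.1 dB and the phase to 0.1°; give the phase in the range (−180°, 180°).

At s = jω = j100:
zero (s+691): 691 + j100 → |·| = √(691²+100²) = √487481 ≈ 698.2, ∠ = arctan(100/691) ≈ 8.23°
zero (s+1000): 1000 + j100 → |·| = √(1000²+100²) = √1010000 ≈ 1005, ∠ = arctan(100/1000) ≈ 5.71°
pole (s+20): 20 + j100 → |·| = √(20²+100²) = √10400 ≈ 101.98, ∠ = arctan(100/20) ≈ 78.69°
pole (s+151): 151 + j100 → |·| = √(151²+100²) = √32801 ≈ 181.11, ∠ = arctan(100/151) ≈ 33.51°
|H| = 100 · 7.0169e+05 / 18470 ≈ 3799.1
Gain = 20 log₁₀(3799.1) ≈ 71.59 dB
∠H = 13.94° − 112.20° = -98.26°

71.6 dB, -98.3°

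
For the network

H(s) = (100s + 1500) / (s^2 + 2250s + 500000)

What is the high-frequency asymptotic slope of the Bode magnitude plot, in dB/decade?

Each pole contributes −20 dB/decade at high frequency; each zero contributes +20 dB/decade.
Net: 1 zero(s) − 2 pole(s) → -20 dB/decade.

-20 dB/decade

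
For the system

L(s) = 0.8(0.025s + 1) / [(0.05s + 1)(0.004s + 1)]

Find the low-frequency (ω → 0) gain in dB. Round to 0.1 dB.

-1.9 dB

L(0) = 0.8 · 1 / 1 = 0.8
20 log₁₀(0.8) ≈ -1.94 dB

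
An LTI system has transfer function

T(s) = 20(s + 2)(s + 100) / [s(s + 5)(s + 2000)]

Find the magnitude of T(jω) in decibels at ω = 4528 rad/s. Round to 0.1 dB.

At s = jω = j4528:
zero (s+2): 2 + j4528 → |·| = √(2²+4528²) = √20502788 ≈ 4528, ∠ = arctan(4528/2) ≈ 89.97°
zero (s+100): 100 + j4528 → |·| = √(100²+4528²) = √20512784 ≈ 4529.1, ∠ = arctan(4528/100) ≈ 88.73°
pole (s+5): 5 + j4528 → |·| = √(5²+4528²) = √20502809 ≈ 4528, ∠ = arctan(4528/5) ≈ 89.94°
pole (s+2000): 2000 + j4528 → |·| = √(2000²+4528²) = √24502784 ≈ 4950, ∠ = arctan(4528/2000) ≈ 66.17°
pole at origin: |s| = 4528, ∠ = 90.00° (in denominator)
|T| = 20 · 2.0508e+07 / 1.0149e+11 ≈ 0.0040414
Gain = 20 log₁₀(0.0040414) ≈ -47.87 dB

-47.9 dB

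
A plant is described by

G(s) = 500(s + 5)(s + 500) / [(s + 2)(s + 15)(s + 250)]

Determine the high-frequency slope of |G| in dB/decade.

-20 dB/decade

Each pole contributes −20 dB/decade at high frequency; each zero contributes +20 dB/decade.
Net: 2 zero(s) − 3 pole(s) → -20 dB/decade.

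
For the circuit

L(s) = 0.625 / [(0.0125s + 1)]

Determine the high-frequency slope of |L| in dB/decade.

Each pole contributes −20 dB/decade at high frequency; each zero contributes +20 dB/decade.
Net: 0 zero(s) − 1 pole(s) → -20 dB/decade.

-20 dB/decade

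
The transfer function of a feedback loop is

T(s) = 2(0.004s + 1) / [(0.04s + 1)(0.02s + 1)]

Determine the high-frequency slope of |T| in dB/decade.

-20 dB/decade

Each pole contributes −20 dB/decade at high frequency; each zero contributes +20 dB/decade.
Net: 1 zero(s) − 2 pole(s) → -20 dB/decade.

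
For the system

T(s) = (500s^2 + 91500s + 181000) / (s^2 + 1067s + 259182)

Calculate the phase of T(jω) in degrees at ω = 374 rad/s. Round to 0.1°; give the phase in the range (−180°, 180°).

Substitute s = j374:
Numerator: 500(j374)^2 + 91500(j374) + 181000 = -69757000 + j34221000
Denominator: (j374)^2 + 1067(j374) + 259182 = 119306 + j399058
|N| = √(69757000² + 34221000²) ≈ 7.7699e+07, ∠N ≈ 153.87°
|D| = √(119306² + 399058²) ≈ 4.1651e+05, ∠D ≈ 73.35°
∠T = 153.87° − 73.35° = 80.52°

80.5°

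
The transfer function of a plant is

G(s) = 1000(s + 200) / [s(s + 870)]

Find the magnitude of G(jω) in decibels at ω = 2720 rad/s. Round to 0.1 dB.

-9.1 dB

At s = jω = j2720:
zero (s+200): 200 + j2720 → |·| = √(200²+2720²) = √7438400 ≈ 2727.3, ∠ = arctan(2720/200) ≈ 85.79°
pole (s+870): 870 + j2720 → |·| = √(870²+2720²) = √8155300 ≈ 2855.7, ∠ = arctan(2720/870) ≈ 72.26°
pole at origin: |s| = 2720, ∠ = 90.00° (in denominator)
|G| = 1000 · 2727.3 / 7.7675e+06 ≈ 0.35112
Gain = 20 log₁₀(0.35112) ≈ -9.09 dB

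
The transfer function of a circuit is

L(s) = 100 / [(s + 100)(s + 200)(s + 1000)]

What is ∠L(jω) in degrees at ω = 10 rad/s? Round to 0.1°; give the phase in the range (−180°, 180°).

-9.1°

At s = jω = j10:
pole (s+100): 100 + j10 → |·| = √(100²+10²) = √10100 ≈ 100.5, ∠ = arctan(10/100) ≈ 5.71°
pole (s+200): 200 + j10 → |·| = √(200²+10²) = √40100 ≈ 200.25, ∠ = arctan(10/200) ≈ 2.86°
pole (s+1000): 1000 + j10 → |·| = √(1000²+10²) = √1000100 ≈ 1000, ∠ = arctan(10/1000) ≈ 0.57°
∠L = 0.00° − 9.14° = -9.14°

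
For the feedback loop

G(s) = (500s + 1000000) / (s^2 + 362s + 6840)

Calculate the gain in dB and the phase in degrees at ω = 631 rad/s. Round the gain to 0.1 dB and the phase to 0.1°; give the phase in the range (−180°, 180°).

Substitute s = j631:
Numerator: 500(j631) + 1000000 = 1000000 + j315500
Denominator: (j631)^2 + 362(j631) + 6840 = -391321 + j228422
|N| = √(1000000² + 315500²) ≈ 1.0486e+06, ∠N ≈ 17.51°
|D| = √(391321² + 228422²) ≈ 4.5311e+05, ∠D ≈ 149.73°
|G| = 1.0486e+06 / 4.5311e+05 ≈ 2.3142
Gain = 20 log₁₀(2.3142) ≈ 7.29 dB
∠G = 17.51° − 149.73° = -132.22°

7.3 dB, -132.2°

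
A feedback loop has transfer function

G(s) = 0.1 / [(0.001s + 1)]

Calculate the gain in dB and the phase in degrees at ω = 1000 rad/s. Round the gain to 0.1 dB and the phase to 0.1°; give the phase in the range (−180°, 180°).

At ω = 1000 rad/s:
pole (1 + j1000·0.001) = 1 + j1 → |·| ≈ 1.4142, ∠ ≈ 45.00°
|G| = 0.1 · 1 / (1.4142) ≈ 0.070711
Gain = 20 log₁₀(0.070711) ≈ -23.01 dB
∠G = (0°) − (45.00°) = -45.00°

-23.0 dB, -45.0°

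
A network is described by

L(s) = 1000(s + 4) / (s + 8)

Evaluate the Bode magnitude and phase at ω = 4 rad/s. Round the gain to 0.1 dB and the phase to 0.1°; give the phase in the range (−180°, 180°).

56.0 dB, 18.4°

At s = jω = j4:
zero (s+4): 4 + j4 → |·| = √(4²+4²) = √32 ≈ 5.6569, ∠ = arctan(4/4) ≈ 45.00°
pole (s+8): 8 + j4 → |·| = √(8²+4²) = √80 ≈ 8.9443, ∠ = arctan(4/8) ≈ 26.57°
|L| = 1000 · 5.6569 / 8.9443 ≈ 632.46
Gain = 20 log₁₀(632.46) ≈ 56.02 dB
∠L = 45.00° − 26.57° = 18.43°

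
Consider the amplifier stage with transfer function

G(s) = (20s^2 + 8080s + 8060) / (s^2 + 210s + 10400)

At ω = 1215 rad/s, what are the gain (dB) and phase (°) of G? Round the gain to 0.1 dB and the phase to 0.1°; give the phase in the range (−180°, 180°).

26.4 dB, -8.5°

Substitute s = j1215:
Numerator: 20(j1215)^2 + 8080(j1215) + 8060 = -29516440 + j9817200
Denominator: (j1215)^2 + 210(j1215) + 10400 = -1465825 + j255150
|N| = √(29516440² + 9817200²) ≈ 3.1106e+07, ∠N ≈ 161.60°
|D| = √(1465825² + 255150²) ≈ 1.4879e+06, ∠D ≈ 170.13°
|G| = 3.1106e+07 / 1.4879e+06 ≈ 20.906
Gain = 20 log₁₀(20.906) ≈ 26.41 dB
∠G = 161.60° − 170.13° = -8.53°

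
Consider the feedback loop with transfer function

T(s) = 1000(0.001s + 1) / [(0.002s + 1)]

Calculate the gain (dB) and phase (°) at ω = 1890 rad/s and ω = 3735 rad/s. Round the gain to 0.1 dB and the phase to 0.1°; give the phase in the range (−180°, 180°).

At ω = 1890 rad/s:
zero (1 + j1890·0.001) = 1 + j1.89 → |·| ≈ 2.1382, ∠ ≈ 62.12°
pole (1 + j1890·0.002) = 1 + j3.78 → |·| ≈ 3.91, ∠ ≈ 75.18°
|T| = 1000 · 2.1382 / (3.91) ≈ 546.85
Gain = 20 log₁₀(546.85) ≈ 54.76 dB
∠T = (62.12°) − (75.18°) = -13.06°

At ω = 3735 rad/s:
zero (1 + j3735·0.001) = 1 + j3.735 → |·| ≈ 3.8666, ∠ ≈ 75.01°
pole (1 + j3735·0.002) = 1 + j7.47 → |·| ≈ 7.5366, ∠ ≈ 82.38°
|T| = 1000 · 3.8666 / (7.5366) ≈ 513.04
Gain = 20 log₁₀(513.04) ≈ 54.20 dB
∠T = (75.01°) − (82.38°) = -7.37°

ω = 1890: 54.8 dB, -13.1°; ω = 3735: 54.2 dB, -7.4°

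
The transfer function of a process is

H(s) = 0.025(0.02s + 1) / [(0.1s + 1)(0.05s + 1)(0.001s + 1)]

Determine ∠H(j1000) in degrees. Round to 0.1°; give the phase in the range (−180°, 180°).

At ω = 1000 rad/s:
zero (1 + j1000·0.02) = 1 + j20 → |·| ≈ 20.025, ∠ ≈ 87.14°
pole (1 + j1000·0.1) = 1 + j100 → |·| ≈ 100, ∠ ≈ 89.43°
pole (1 + j1000·0.05) = 1 + j50 → |·| ≈ 50.01, ∠ ≈ 88.85°
pole (1 + j1000·0.001) = 1 + j1 → |·| ≈ 1.4142, ∠ ≈ 45.00°
∠H = (87.14°) − (89.43° + 88.85° + 45.00°) = -136.14°

-136.1°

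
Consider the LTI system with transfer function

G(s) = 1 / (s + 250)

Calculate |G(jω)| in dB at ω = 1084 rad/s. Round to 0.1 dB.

-60.9 dB

At s = jω = j1084:
pole (s+250): 250 + j1084 → |·| = √(250²+1084²) = √1237556 ≈ 1112.5, ∠ = arctan(1084/250) ≈ 77.01°
|G| = 1 / 1112.5 ≈ 0.00089888
Gain = 20 log₁₀(0.00089888) ≈ -60.93 dB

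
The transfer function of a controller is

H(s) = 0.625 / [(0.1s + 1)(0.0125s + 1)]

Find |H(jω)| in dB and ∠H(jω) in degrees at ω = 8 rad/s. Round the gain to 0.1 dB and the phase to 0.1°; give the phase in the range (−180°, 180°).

-6.3 dB, -44.4°

At ω = 8 rad/s:
pole (1 + j8·0.1) = 1 + j0.8 → |·| ≈ 1.2806, ∠ ≈ 38.66°
pole (1 + j8·0.0125) = 1 + j0.1 → |·| ≈ 1.005, ∠ ≈ 5.71°
|H| = 0.625 · 1 / (1.2806 · 1.005) ≈ 0.48562
Gain = 20 log₁₀(0.48562) ≈ -6.27 dB
∠H = (0°) − (38.66° + 5.71°) = -44.37°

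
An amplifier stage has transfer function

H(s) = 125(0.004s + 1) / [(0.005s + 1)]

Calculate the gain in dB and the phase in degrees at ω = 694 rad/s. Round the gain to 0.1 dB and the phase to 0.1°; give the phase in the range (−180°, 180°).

40.2 dB, -3.7°

At ω = 694 rad/s:
zero (1 + j694·0.004) = 1 + j2.776 → |·| ≈ 2.9506, ∠ ≈ 70.19°
pole (1 + j694·0.005) = 1 + j3.47 → |·| ≈ 3.6112, ∠ ≈ 73.92°
|H| = 125 · 2.9506 / (3.6112) ≈ 102.13
Gain = 20 log₁₀(102.13) ≈ 40.18 dB
∠H = (70.19°) − (73.92°) = -3.73°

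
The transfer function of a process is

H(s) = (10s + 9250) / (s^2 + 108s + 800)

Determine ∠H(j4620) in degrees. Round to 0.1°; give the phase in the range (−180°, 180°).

-100.0°

Substitute s = j4620:
Numerator: 10(j4620) + 9250 = 9250 + j46200
Denominator: (j4620)^2 + 108(j4620) + 800 = -21343600 + j498960
|N| = √(9250² + 46200²) ≈ 47117, ∠N ≈ 78.68°
|D| = √(21343600² + 498960²) ≈ 2.1349e+07, ∠D ≈ 178.66°
∠H = 78.68° − 178.66° = -99.98°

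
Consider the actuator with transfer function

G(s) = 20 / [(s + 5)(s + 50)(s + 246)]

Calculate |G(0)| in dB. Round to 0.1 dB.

-69.8 dB

G(0) = 20 / (5·50·246) ≈ 0.0003252
20 log₁₀(0.0003252) ≈ -69.76 dB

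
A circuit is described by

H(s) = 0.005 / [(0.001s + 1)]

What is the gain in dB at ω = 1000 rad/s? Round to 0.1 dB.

At ω = 1000 rad/s:
pole (1 + j1000·0.001) = 1 + j1 → |·| ≈ 1.4142, ∠ ≈ 45.00°
|H| = 0.005 · 1 / (1.4142) ≈ 0.0035356
Gain = 20 log₁₀(0.0035356) ≈ -49.03 dB

-49.0 dB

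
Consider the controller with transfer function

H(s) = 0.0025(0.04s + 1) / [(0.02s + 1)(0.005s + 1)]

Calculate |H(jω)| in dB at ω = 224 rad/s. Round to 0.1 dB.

-49.7 dB

At ω = 224 rad/s:
zero (1 + j224·0.04) = 1 + j8.96 → |·| ≈ 9.0156, ∠ ≈ 83.63°
pole (1 + j224·0.02) = 1 + j4.48 → |·| ≈ 4.5903, ∠ ≈ 77.42°
pole (1 + j224·0.005) = 1 + j1.12 → |·| ≈ 1.5015, ∠ ≈ 48.24°
|H| = 0.0025 · 9.0156 / (4.5903 · 1.5015) ≈ 0.0032702
Gain = 20 log₁₀(0.0032702) ≈ -49.71 dB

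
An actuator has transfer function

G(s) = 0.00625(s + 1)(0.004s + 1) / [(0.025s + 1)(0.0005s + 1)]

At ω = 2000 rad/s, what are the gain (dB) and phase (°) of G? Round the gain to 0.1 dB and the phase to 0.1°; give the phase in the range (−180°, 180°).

At ω = 2000 rad/s:
zero (1 + j2000·1) = 1 + j2000 → |·| ≈ 2000, ∠ ≈ 89.97°
zero (1 + j2000·0.004) = 1 + j8 → |·| ≈ 8.0623, ∠ ≈ 82.87°
pole (1 + j2000·0.025) = 1 + j50 → |·| ≈ 50.01, ∠ ≈ 88.85°
pole (1 + j2000·0.0005) = 1 + j1 → |·| ≈ 1.4142, ∠ ≈ 45.00°
|G| = 0.00625 · 2000 · 8.0623 / (50.01 · 1.4142) ≈ 1.425
Gain = 20 log₁₀(1.425) ≈ 3.08 dB
∠G = (89.97° + 82.87°) − (88.85° + 45.00°) = 38.99°

3.1 dB, 39.0°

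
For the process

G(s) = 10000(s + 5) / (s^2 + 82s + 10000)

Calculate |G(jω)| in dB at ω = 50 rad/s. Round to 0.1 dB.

35.4 dB

At s = jω = j50:
zero (s+5): 5 + j50 → |·| = √(5²+50²) = √2525 ≈ 50.249, ∠ = arctan(50/5) ≈ 84.29°
quadratic: (j50)² + 82·j50 + 10000 = 7500 + j4100 → |·| ≈ 8547.5, ∠ ≈ 28.66°
|G| = 10000 · 50.249 / 8547.5 ≈ 58.788
Gain = 20 log₁₀(58.788) ≈ 35.39 dB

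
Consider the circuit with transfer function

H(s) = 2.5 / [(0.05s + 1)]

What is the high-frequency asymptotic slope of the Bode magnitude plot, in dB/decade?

-20 dB/decade

Each pole contributes −20 dB/decade at high frequency; each zero contributes +20 dB/decade.
Net: 0 zero(s) − 1 pole(s) → -20 dB/decade.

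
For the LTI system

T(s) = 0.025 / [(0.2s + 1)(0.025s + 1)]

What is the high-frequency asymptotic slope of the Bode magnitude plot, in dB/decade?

-40 dB/decade

Each pole contributes −20 dB/decade at high frequency; each zero contributes +20 dB/decade.
Net: 0 zero(s) − 2 pole(s) → -40 dB/decade.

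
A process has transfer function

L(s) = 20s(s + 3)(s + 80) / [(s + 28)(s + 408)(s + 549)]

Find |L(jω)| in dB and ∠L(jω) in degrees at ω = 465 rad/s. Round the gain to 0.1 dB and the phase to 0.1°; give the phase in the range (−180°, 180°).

At s = jω = j465:
zero (s+3): 3 + j465 → |·| = √(3²+465²) = √216234 ≈ 465.01, ∠ = arctan(465/3) ≈ 89.63°
zero (s+80): 80 + j465 → |·| = √(80²+465²) = √222625 ≈ 471.83, ∠ = arctan(465/80) ≈ 80.24°
zero at origin: s = j465 → |·| = 465, ∠ = 90.00°
pole (s+28): 28 + j465 → |·| = √(28²+465²) = √217009 ≈ 465.84, ∠ = arctan(465/28) ≈ 86.55°
pole (s+408): 408 + j465 → |·| = √(408²+465²) = √382689 ≈ 618.62, ∠ = arctan(465/408) ≈ 48.74°
pole (s+549): 549 + j465 → |·| = √(549²+465²) = √517626 ≈ 719.46, ∠ = arctan(465/549) ≈ 40.26°
|L| = 20 · 1.0202e+08 / 2.0733e+08 ≈ 9.8413
Gain = 20 log₁₀(9.8413) ≈ 19.86 dB
∠L = 259.87° − 175.55° = 84.32°

19.9 dB, 84.3°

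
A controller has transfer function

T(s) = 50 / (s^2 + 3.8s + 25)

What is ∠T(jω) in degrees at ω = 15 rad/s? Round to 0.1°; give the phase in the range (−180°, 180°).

At s = jω = j15:
quadratic: (j15)² + 3.8·j15 + 25 = -200 + j57 → |·| ≈ 207.96, ∠ ≈ 164.09°
∠T = 0.00° − 164.09° = -164.09°

-164.1°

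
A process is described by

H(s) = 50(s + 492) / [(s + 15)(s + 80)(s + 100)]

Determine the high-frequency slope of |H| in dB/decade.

Each pole contributes −20 dB/decade at high frequency; each zero contributes +20 dB/decade.
Net: 1 zero(s) − 3 pole(s) → -40 dB/decade.

-40 dB/decade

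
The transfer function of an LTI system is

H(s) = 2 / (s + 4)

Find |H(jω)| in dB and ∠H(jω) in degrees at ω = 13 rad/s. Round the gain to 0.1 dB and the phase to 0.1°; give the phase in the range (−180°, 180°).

Substitute s = j13:
Numerator: 2 = 2 + j0
Denominator: (j13) + 4 = 4 + j13
|N| = √(2² + 0²) ≈ 2, ∠N ≈ 0.00°
|D| = √(4² + 13²) ≈ 13.601, ∠D ≈ 72.90°
|H| = 2 / 13.601 ≈ 0.14705
Gain = 20 log₁₀(0.14705) ≈ -16.65 dB
∠H = 0.00° − 72.90° = -72.90°

-16.7 dB, -72.9°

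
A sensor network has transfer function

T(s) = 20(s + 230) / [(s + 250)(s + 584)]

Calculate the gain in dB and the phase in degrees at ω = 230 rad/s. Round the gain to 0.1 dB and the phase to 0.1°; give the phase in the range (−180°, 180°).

At s = jω = j230:
zero (s+230): 230 + j230 → |·| = √(230²+230²) = √105800 ≈ 325.27, ∠ = arctan(230/230) ≈ 45.00°
pole (s+250): 250 + j230 → |·| = √(250²+230²) = √115400 ≈ 339.71, ∠ = arctan(230/250) ≈ 42.61°
pole (s+584): 584 + j230 → |·| = √(584²+230²) = √393956 ≈ 627.66, ∠ = arctan(230/584) ≈ 21.50°
|T| = 20 · 325.27 / 2.1322e+05 ≈ 0.03051
Gain = 20 log₁₀(0.03051) ≈ -30.31 dB
∠T = 45.00° − 64.11° = -19.11°

-30.3 dB, -19.1°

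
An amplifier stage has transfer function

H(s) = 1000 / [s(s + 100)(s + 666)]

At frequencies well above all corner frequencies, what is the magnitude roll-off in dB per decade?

Each pole contributes −20 dB/decade at high frequency; each zero contributes +20 dB/decade.
Net: 0 zero(s) − 3 pole(s) → -60 dB/decade.

-60 dB/decade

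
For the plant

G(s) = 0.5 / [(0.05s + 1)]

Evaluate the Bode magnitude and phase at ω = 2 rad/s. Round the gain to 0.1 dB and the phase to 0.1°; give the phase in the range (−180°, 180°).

-6.1 dB, -5.7°

At ω = 2 rad/s:
pole (1 + j2·0.05) = 1 + j0.1 → |·| ≈ 1.005, ∠ ≈ 5.71°
|G| = 0.5 · 1 / (1.005) ≈ 0.49751
Gain = 20 log₁₀(0.49751) ≈ -6.06 dB
∠G = (0°) − (5.71°) = -5.71°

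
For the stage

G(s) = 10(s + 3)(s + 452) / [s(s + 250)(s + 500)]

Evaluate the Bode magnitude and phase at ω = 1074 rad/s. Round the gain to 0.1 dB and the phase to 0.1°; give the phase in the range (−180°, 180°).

At s = jω = j1074:
zero (s+3): 3 + j1074 → |·| = √(3²+1074²) = √1153485 ≈ 1074, ∠ = arctan(1074/3) ≈ 89.84°
zero (s+452): 452 + j1074 → |·| = √(452²+1074²) = √1357780 ≈ 1165.2, ∠ = arctan(1074/452) ≈ 67.18°
pole (s+250): 250 + j1074 → |·| = √(250²+1074²) = √1215976 ≈ 1102.7, ∠ = arctan(1074/250) ≈ 76.90°
pole (s+500): 500 + j1074 → |·| = √(500²+1074²) = √1403476 ≈ 1184.7, ∠ = arctan(1074/500) ≈ 65.04°
pole at origin: |s| = 1074, ∠ = 90.00° (in denominator)
|G| = 10 · 1.2514e+06 / 1.403e+09 ≈ 0.0089195
Gain = 20 log₁₀(0.0089195) ≈ -40.99 dB
∠G = 157.02° − 231.94° = -74.92°

-41.0 dB, -74.9°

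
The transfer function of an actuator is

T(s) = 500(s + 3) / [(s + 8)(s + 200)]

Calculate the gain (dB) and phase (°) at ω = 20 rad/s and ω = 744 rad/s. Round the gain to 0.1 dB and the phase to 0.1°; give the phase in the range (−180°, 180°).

At s = jω = j20:
zero (s+3): 3 + j20 → |·| = √(3²+20²) = √409 ≈ 20.224, ∠ = arctan(20/3) ≈ 81.47°
pole (s+8): 8 + j20 → |·| = √(8²+20²) = √464 ≈ 21.541, ∠ = arctan(20/8) ≈ 68.20°
pole (s+200): 200 + j20 → |·| = √(200²+20²) = √40400 ≈ 201, ∠ = arctan(20/200) ≈ 5.71°
|T| = 500 · 20.224 / 4329.7 ≈ 2.3355
Gain = 20 log₁₀(2.3355) ≈ 7.37 dB
∠T = 81.47° − 73.91° = 7.56°

At s = jω = j744:
zero (s+3): 3 + j744 → |·| = √(3²+744²) = √553545 ≈ 744.01, ∠ = arctan(744/3) ≈ 89.77°
pole (s+8): 8 + j744 → |·| = √(8²+744²) = √553600 ≈ 744.04, ∠ = arctan(744/8) ≈ 89.38°
pole (s+200): 200 + j744 → |·| = √(200²+744²) = √593536 ≈ 770.41, ∠ = arctan(744/200) ≈ 74.95°
|T| = 500 · 744.01 / 5.7322e+05 ≈ 0.64897
Gain = 20 log₁₀(0.64897) ≈ -3.76 dB
∠T = 89.77° − 164.33° = -74.56°

ω = 20: 7.4 dB, 7.6°; ω = 744: -3.8 dB, -74.6°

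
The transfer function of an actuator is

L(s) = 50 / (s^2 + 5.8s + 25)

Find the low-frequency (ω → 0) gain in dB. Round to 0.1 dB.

L(0) = 50 / 25 = 2
20 log₁₀(2) ≈ 6.02 dB

6.0 dB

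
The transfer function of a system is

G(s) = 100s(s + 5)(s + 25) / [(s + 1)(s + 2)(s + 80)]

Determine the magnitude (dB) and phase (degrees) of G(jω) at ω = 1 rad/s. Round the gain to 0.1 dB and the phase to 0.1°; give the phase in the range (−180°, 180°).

34.1 dB, 31.3°

At s = jω = j1:
zero (s+5): 5 + j1 → |·| = √(5²+1²) = √26 ≈ 5.099, ∠ = arctan(1/5) ≈ 11.31°
zero (s+25): 25 + j1 → |·| = √(25²+1²) = √626 ≈ 25.02, ∠ = arctan(1/25) ≈ 2.29°
zero at origin: s = j1 → |·| = 1, ∠ = 90.00°
pole (s+1): 1 + j1 → |·| = √(1²+1²) = √2 ≈ 1.4142, ∠ = arctan(1/1) ≈ 45.00°
pole (s+2): 2 + j1 → |·| = √(2²+1²) = √5 ≈ 2.2361, ∠ = arctan(1/2) ≈ 26.57°
pole (s+80): 80 + j1 → |·| = √(80²+1²) = √6401 ≈ 80.006, ∠ = arctan(1/80) ≈ 0.72°
|G| = 100 · 127.58 / 253 ≈ 50.427
Gain = 20 log₁₀(50.427) ≈ 34.05 dB
∠G = 103.60° − 72.29° = 31.31°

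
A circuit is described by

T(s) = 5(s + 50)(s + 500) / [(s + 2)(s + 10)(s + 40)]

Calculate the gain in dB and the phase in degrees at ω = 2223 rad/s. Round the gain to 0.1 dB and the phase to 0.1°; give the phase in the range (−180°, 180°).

At s = jω = j2223:
zero (s+50): 50 + j2223 → |·| = √(50²+2223²) = √4944229 ≈ 2223.6, ∠ = arctan(2223/50) ≈ 88.71°
zero (s+500): 500 + j2223 → |·| = √(500²+2223²) = √5191729 ≈ 2278.5, ∠ = arctan(2223/500) ≈ 77.32°
pole (s+2): 2 + j2223 → |·| = √(2²+2223²) = √4941733 ≈ 2223, ∠ = arctan(2223/2) ≈ 89.95°
pole (s+10): 10 + j2223 → |·| = √(10²+2223²) = √4941829 ≈ 2223, ∠ = arctan(2223/10) ≈ 89.74°
pole (s+40): 40 + j2223 → |·| = √(40²+2223²) = √4943329 ≈ 2223.4, ∠ = arctan(2223/40) ≈ 88.97°
|T| = 5 · 5.0665e+06 / 1.0987e+10 ≈ 0.0023057
Gain = 20 log₁₀(0.0023057) ≈ -52.74 dB
∠T = 166.03° − 268.66° = -102.63°

-52.7 dB, -102.6°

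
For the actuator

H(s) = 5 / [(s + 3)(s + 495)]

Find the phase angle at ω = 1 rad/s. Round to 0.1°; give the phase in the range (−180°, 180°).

At s = jω = j1:
pole (s+3): 3 + j1 → |·| = √(3²+1²) = √10 ≈ 3.1623, ∠ = arctan(1/3) ≈ 18.43°
pole (s+495): 495 + j1 → |·| = √(495²+1²) = √245026 ≈ 495, ∠ = arctan(1/495) ≈ 0.12°
∠H = 0.00° − 18.55° = -18.55°

-18.6°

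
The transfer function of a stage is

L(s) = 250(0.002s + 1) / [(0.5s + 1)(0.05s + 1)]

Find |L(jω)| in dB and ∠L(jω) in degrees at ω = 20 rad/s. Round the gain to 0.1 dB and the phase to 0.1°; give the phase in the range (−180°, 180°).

24.9 dB, -127.0°

At ω = 20 rad/s:
zero (1 + j20·0.002) = 1 + j0.04 → |·| ≈ 1.0008, ∠ ≈ 2.29°
pole (1 + j20·0.5) = 1 + j10 → |·| ≈ 10.05, ∠ ≈ 84.29°
pole (1 + j20·0.05) = 1 + j1 → |·| ≈ 1.4142, ∠ ≈ 45.00°
|L| = 250 · 1.0008 / (10.05 · 1.4142) ≈ 17.604
Gain = 20 log₁₀(17.604) ≈ 24.91 dB
∠L = (2.29°) − (84.29° + 45.00°) = -127.00°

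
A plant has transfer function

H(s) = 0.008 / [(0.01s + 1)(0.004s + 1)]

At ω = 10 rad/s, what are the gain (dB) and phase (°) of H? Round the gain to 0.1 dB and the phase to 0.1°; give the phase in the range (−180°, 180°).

At ω = 10 rad/s:
pole (1 + j10·0.01) = 1 + j0.1 → |·| ≈ 1.005, ∠ ≈ 5.71°
pole (1 + j10·0.004) = 1 + j0.04 → |·| ≈ 1.0008, ∠ ≈ 2.29°
|H| = 0.008 · 1 / (1.005 · 1.0008) ≈ 0.0079538
Gain = 20 log₁₀(0.0079538) ≈ -41.99 dB
∠H = (0°) − (5.71° + 2.29°) = -8.00°

-42.0 dB, -8.0°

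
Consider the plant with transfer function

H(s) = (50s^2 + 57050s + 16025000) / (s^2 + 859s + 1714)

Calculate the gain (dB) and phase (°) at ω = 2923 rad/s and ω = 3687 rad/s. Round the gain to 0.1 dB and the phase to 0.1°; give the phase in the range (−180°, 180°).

Substitute s = j2923:
Numerator: 50(j2923)^2 + 57050(j2923) + 16025000 = -411171450 + j166757150
Denominator: (j2923)^2 + 859(j2923) + 1714 = -8542215 + j2510857
|N| = √(411171450² + 166757150²) ≈ 4.437e+08, ∠N ≈ 157.92°
|D| = √(8542215² + 2510857²) ≈ 8.9036e+06, ∠D ≈ 163.62°
|H| = 4.437e+08 / 8.9036e+06 ≈ 49.834
Gain = 20 log₁₀(49.834) ≈ 33.95 dB
∠H = 157.92° − 163.62° = -5.70°

Substitute s = j3687:
Numerator: 50(j3687)^2 + 57050(j3687) + 16025000 = -663673450 + j210343350
Denominator: (j3687)^2 + 859(j3687) + 1714 = -13592255 + j3167133
|N| = √(663673450² + 210343350²) ≈ 6.9621e+08, ∠N ≈ 162.41°
|D| = √(13592255² + 3167133²) ≈ 1.3956e+07, ∠D ≈ 166.88°
|H| = 6.9621e+08 / 1.3956e+07 ≈ 49.886
Gain = 20 log₁₀(49.886) ≈ 33.96 dB
∠H = 162.41° − 166.88° = -4.47°

ω = 2923: 34.0 dB, -5.7°; ω = 3687: 34.0 dB, -4.5°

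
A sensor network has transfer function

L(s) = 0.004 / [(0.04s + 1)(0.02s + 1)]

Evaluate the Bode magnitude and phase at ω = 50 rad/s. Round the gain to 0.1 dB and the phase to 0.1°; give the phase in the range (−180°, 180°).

At ω = 50 rad/s:
pole (1 + j50·0.04) = 1 + j2 → |·| ≈ 2.2361, ∠ ≈ 63.43°
pole (1 + j50·0.02) = 1 + j1 → |·| ≈ 1.4142, ∠ ≈ 45.00°
|L| = 0.004 · 1 / (2.2361 · 1.4142) ≈ 0.0012649
Gain = 20 log₁₀(0.0012649) ≈ -57.96 dB
∠L = (0°) − (63.43° + 45.00°) = -108.43°

-58.0 dB, -108.4°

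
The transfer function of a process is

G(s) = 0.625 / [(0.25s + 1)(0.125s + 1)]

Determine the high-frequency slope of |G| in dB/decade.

Each pole contributes −20 dB/decade at high frequency; each zero contributes +20 dB/decade.
Net: 0 zero(s) − 2 pole(s) → -40 dB/decade.

-40 dB/decade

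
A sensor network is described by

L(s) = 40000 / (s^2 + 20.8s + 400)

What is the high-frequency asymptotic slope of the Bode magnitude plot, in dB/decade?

-40 dB/decade

Each pole contributes −20 dB/decade at high frequency; each zero contributes +20 dB/decade.
Net: 0 zero(s) − 2 pole(s) → -40 dB/decade.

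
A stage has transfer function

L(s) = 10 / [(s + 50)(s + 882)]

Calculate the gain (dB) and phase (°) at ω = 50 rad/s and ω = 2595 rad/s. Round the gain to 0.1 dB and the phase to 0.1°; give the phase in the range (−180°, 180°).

At s = jω = j50:
pole (s+50): 50 + j50 → |·| = √(50²+50²) = √5000 ≈ 70.711, ∠ = arctan(50/50) ≈ 45.00°
pole (s+882): 882 + j50 → |·| = √(882²+50²) = √780424 ≈ 883.42, ∠ = arctan(50/882) ≈ 3.24°
|L| = 10 / 62468 ≈ 0.00016008
Gain = 20 log₁₀(0.00016008) ≈ -75.91 dB
∠L = 0.00° − 48.24° = -48.24°

At s = jω = j2595:
pole (s+50): 50 + j2595 → |·| = √(50²+2595²) = √6736525 ≈ 2595.5, ∠ = arctan(2595/50) ≈ 88.90°
pole (s+882): 882 + j2595 → |·| = √(882²+2595²) = √7511949 ≈ 2740.8, ∠ = arctan(2595/882) ≈ 71.23°
|L| = 10 / 7.1137e+06 ≈ 1.4057e-06
Gain = 20 log₁₀(1.4057e-06) ≈ -117.04 dB
∠L = 0.00° − 160.13° = -160.13°

ω = 50: -75.9 dB, -48.2°; ω = 2595: -117.0 dB, -160.1°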